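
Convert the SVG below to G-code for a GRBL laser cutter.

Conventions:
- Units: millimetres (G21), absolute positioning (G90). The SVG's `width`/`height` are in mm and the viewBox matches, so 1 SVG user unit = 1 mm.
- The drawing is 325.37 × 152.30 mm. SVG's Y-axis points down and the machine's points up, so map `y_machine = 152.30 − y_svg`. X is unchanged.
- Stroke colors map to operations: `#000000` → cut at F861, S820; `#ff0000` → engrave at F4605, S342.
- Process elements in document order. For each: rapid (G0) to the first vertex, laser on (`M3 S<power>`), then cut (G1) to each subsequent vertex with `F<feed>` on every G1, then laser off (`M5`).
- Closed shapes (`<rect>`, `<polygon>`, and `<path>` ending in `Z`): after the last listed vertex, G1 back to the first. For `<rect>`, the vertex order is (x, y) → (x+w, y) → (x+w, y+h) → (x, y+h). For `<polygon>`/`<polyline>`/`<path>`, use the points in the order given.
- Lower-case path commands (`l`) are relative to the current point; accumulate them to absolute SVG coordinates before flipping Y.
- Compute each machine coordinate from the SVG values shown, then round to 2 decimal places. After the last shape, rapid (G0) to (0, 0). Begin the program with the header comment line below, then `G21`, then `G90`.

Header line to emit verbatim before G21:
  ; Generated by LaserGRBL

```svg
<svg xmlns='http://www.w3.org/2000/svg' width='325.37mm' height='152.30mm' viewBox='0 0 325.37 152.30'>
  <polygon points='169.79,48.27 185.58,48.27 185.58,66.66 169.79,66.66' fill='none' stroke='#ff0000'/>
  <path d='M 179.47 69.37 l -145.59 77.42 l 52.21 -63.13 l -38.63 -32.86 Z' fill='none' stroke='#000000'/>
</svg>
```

Since the viewBox matches the mm dimensions, user units are millimetres directly. The only transform is the Y-flip y_m = 152.30 − y_svg.

Shape 1 is a rectangle drawn with `<polygon>`. Its stroke #ff0000 means engrave at S342, F4605. After flipping Y the toolpath is (169.79,104.03) → (185.58,104.03) → (185.58,85.64) → (169.79,85.64) → (169.79,104.03), returning to the start.

Shape 2 is a closed polygon drawn with `<path>`. Its stroke #000000 means cut at S820, F861. After flipping Y the toolpath is (179.47,82.93) → (33.88,5.51) → (86.09,68.64) → (47.46,101.50) → (179.47,82.93), returning to the start.

; Generated by LaserGRBL
G21
G90
G0 X169.79 Y104.03
M3 S342
G1 X185.58 Y104.03 F4605
G1 X185.58 Y85.64 F4605
G1 X169.79 Y85.64 F4605
G1 X169.79 Y104.03 F4605
M5
G0 X179.47 Y82.93
M3 S820
G1 X33.88 Y5.51 F861
G1 X86.09 Y68.64 F861
G1 X47.46 Y101.50 F861
G1 X179.47 Y82.93 F861
M5
G0 X0.00 Y0.00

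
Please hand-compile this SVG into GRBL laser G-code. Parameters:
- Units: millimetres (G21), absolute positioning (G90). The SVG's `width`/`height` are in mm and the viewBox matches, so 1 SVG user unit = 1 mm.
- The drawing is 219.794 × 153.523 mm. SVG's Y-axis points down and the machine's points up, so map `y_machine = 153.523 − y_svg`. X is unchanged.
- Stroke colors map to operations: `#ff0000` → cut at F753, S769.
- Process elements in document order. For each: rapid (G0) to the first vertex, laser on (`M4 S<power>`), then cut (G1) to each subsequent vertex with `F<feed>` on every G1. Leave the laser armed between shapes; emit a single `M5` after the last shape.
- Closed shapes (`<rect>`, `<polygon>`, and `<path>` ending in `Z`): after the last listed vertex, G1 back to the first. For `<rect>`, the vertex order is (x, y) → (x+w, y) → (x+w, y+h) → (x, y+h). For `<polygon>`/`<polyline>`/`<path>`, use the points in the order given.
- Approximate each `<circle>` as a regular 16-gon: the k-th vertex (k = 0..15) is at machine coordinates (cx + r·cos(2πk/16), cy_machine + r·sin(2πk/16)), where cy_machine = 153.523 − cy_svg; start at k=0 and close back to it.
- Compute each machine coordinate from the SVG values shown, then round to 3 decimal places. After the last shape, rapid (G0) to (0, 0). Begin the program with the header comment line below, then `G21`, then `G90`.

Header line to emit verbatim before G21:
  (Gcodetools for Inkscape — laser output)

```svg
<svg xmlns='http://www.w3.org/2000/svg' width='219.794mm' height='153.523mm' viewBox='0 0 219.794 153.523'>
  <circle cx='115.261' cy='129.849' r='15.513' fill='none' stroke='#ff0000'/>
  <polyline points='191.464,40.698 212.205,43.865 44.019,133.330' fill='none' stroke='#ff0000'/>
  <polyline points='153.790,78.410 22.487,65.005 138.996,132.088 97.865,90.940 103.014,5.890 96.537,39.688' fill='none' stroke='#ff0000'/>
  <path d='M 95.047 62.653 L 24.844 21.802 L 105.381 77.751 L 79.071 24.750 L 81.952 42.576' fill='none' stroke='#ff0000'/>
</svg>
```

(Gcodetools for Inkscape — laser output)
G21
G90
G0 X130.774 Y23.674
M4 S769
G1 X129.593 Y29.611 F753
G1 X126.230 Y34.643 F753
G1 X121.198 Y38.006 F753
G1 X115.261 Y39.187 F753
G1 X109.324 Y38.006 F753
G1 X104.292 Y34.643 F753
G1 X100.929 Y29.611 F753
G1 X99.748 Y23.674 F753
G1 X100.929 Y17.737 F753
G1 X104.292 Y12.705 F753
G1 X109.324 Y9.342 F753
G1 X115.261 Y8.161 F753
G1 X121.198 Y9.342 F753
G1 X126.230 Y12.705 F753
G1 X129.593 Y17.737 F753
G1 X130.774 Y23.674 F753
G0 X191.464 Y112.825
M4 S769
G1 X212.205 Y109.658 F753
G1 X44.019 Y20.193 F753
G0 X153.790 Y75.113
M4 S769
G1 X22.487 Y88.518 F753
G1 X138.996 Y21.435 F753
G1 X97.865 Y62.583 F753
G1 X103.014 Y147.633 F753
G1 X96.537 Y113.835 F753
G0 X95.047 Y90.870
M4 S769
G1 X24.844 Y131.721 F753
G1 X105.381 Y75.772 F753
G1 X79.071 Y128.773 F753
G1 X81.952 Y110.947 F753
M5
G0 X0.000 Y0.000

viewBox `0 0 219.794 153.523` with mm width/height → 1 unit = 1 mm. Flip: y_m = 153.523 − y_svg.

**Shape 1** — `<circle>` circle, stroke `#ff0000` → cut (S769, F753). Machine vertices: (130.774,23.674) → (129.593,29.611) → (126.230,34.643) → (121.198,38.006) → (115.261,39.187) → (109.324,38.006) → (104.292,34.643) → (100.929,29.611) → (99.748,23.674) → (100.929,17.737) → (104.292,12.705) → (109.324,9.342) → (115.261,8.161) → (121.198,9.342) → (126.230,12.705) → (129.593,17.737) → (130.774,23.674). Closed: final G1 returns to the first vertex.

**Shape 2** — `<polyline>` open polyline, stroke `#ff0000` → cut (S769, F753). Machine vertices: (191.464,112.825) → (212.205,109.658) → (44.019,20.193). Open path.

**Shape 3** — `<polyline>` open polyline, stroke `#ff0000` → cut (S769, F753). Machine vertices: (153.790,75.113) → (22.487,88.518) → (138.996,21.435) → (97.865,62.583) → (103.014,147.633) → (96.537,113.835). Open path.

**Shape 4** — `<path>` open polyline, stroke `#ff0000` → cut (S769, F753). Machine vertices: (95.047,90.870) → (24.844,131.721) → (105.381,75.772) → (79.071,128.773) → (81.952,110.947). Open path.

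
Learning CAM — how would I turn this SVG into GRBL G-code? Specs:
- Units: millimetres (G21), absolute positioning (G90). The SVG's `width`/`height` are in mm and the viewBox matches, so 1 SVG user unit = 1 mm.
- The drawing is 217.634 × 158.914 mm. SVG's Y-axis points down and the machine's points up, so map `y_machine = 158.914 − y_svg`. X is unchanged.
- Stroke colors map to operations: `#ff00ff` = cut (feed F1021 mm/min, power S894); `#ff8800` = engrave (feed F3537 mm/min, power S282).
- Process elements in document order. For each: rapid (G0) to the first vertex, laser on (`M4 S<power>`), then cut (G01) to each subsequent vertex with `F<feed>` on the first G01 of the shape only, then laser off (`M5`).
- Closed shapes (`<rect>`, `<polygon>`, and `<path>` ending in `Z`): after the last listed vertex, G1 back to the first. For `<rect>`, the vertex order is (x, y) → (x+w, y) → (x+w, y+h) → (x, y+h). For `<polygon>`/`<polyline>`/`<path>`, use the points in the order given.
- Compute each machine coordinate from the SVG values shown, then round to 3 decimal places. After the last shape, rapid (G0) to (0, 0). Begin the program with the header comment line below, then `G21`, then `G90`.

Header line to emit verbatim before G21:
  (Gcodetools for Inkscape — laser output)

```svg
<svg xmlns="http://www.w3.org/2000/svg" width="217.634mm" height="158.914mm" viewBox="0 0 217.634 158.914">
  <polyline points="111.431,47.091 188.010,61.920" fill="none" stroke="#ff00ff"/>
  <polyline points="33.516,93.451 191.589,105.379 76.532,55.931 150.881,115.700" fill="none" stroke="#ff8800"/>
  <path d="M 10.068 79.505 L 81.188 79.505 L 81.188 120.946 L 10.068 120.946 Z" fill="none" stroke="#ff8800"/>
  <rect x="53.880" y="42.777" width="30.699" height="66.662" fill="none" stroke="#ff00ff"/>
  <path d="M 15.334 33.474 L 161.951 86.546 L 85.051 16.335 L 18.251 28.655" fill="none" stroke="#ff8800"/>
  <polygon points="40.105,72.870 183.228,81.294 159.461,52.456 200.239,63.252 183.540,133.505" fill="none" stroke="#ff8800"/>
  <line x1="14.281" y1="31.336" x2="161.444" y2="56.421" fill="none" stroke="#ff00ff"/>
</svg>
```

viewBox `0 0 217.634 158.914` with mm width/height → 1 unit = 1 mm. Flip: y_m = 158.914 − y_svg.

**Shape 1** — `<polyline>` line segment, stroke `#ff00ff` → cut (S894, F1021). Machine vertices: (111.431,111.823) → (188.010,96.994). Open path.

**Shape 2** — `<polyline>` open polyline, stroke `#ff8800` → engrave (S282, F3537). Machine vertices: (33.516,65.463) → (191.589,53.535) → (76.532,102.983) → (150.881,43.214). Open path.

**Shape 3** — `<path>` rectangle, stroke `#ff8800` → engrave (S282, F3537). Machine vertices: (10.068,79.409) → (81.188,79.409) → (81.188,37.968) → (10.068,37.968) → (10.068,79.409). Closed: final G1 returns to the first vertex.

**Shape 4** — `<rect>` rectangle, stroke `#ff00ff` → cut (S894, F1021). Machine vertices: (53.880,116.137) → (84.579,116.137) → (84.579,49.475) → (53.880,49.475) → (53.880,116.137). Closed: final G1 returns to the first vertex.

**Shape 5** — `<path>` open polyline, stroke `#ff8800` → engrave (S282, F3537). Machine vertices: (15.334,125.440) → (161.951,72.368) → (85.051,142.579) → (18.251,130.259). Open path.

**Shape 6** — `<polygon>` closed polygon, stroke `#ff8800` → engrave (S282, F3537). Machine vertices: (40.105,86.044) → (183.228,77.620) → (159.461,106.458) → (200.239,95.662) → (183.540,25.409) → (40.105,86.044). Closed: final G1 returns to the first vertex.

**Shape 7** — `<line>` line segment, stroke `#ff00ff` → cut (S894, F1021). Machine vertices: (14.281,127.578) → (161.444,102.493). Open path.

(Gcodetools for Inkscape — laser output)
G21
G90
G0 X111.431 Y111.823
M4 S894
G01 X188.010 Y96.994 F1021
M5
G0 X33.516 Y65.463
M4 S282
G01 X191.589 Y53.535 F3537
G01 X76.532 Y102.983
G01 X150.881 Y43.214
M5
G0 X10.068 Y79.409
M4 S282
G01 X81.188 Y79.409 F3537
G01 X81.188 Y37.968
G01 X10.068 Y37.968
G01 X10.068 Y79.409
M5
G0 X53.880 Y116.137
M4 S894
G01 X84.579 Y116.137 F1021
G01 X84.579 Y49.475
G01 X53.880 Y49.475
G01 X53.880 Y116.137
M5
G0 X15.334 Y125.440
M4 S282
G01 X161.951 Y72.368 F3537
G01 X85.051 Y142.579
G01 X18.251 Y130.259
M5
G0 X40.105 Y86.044
M4 S282
G01 X183.228 Y77.620 F3537
G01 X159.461 Y106.458
G01 X200.239 Y95.662
G01 X183.540 Y25.409
G01 X40.105 Y86.044
M5
G0 X14.281 Y127.578
M4 S894
G01 X161.444 Y102.493 F1021
M5
G0 X0.000 Y0.000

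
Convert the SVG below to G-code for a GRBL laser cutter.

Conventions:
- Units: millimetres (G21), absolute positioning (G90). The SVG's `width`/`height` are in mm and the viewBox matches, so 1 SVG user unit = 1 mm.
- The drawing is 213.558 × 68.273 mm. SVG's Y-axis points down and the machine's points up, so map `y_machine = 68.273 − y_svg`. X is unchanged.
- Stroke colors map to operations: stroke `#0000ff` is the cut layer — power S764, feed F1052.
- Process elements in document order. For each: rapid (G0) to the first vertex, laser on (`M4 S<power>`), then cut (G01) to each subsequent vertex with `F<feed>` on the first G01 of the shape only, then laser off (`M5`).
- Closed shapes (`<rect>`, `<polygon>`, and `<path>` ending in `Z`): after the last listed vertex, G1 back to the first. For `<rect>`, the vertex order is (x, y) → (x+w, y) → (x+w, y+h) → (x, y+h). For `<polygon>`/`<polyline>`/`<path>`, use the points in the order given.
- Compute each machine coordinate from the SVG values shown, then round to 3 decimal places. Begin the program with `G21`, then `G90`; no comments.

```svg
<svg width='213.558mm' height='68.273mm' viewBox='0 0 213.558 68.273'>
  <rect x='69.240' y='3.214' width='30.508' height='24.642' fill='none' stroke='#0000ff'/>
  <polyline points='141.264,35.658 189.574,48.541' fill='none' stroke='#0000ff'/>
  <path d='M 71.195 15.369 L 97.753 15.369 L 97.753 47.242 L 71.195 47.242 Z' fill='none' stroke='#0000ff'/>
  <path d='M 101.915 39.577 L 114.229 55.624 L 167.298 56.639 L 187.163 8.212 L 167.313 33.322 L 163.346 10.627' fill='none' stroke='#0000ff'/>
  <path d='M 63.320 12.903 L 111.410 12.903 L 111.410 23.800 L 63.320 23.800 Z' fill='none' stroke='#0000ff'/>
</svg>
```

G21
G90
G0 X69.240 Y65.059
M4 S764
G01 X99.748 Y65.059 F1052
G01 X99.748 Y40.417
G01 X69.240 Y40.417
G01 X69.240 Y65.059
M5
G0 X141.264 Y32.615
M4 S764
G01 X189.574 Y19.732 F1052
M5
G0 X71.195 Y52.904
M4 S764
G01 X97.753 Y52.904 F1052
G01 X97.753 Y21.031
G01 X71.195 Y21.031
G01 X71.195 Y52.904
M5
G0 X101.915 Y28.696
M4 S764
G01 X114.229 Y12.649 F1052
G01 X167.298 Y11.634
G01 X187.163 Y60.061
G01 X167.313 Y34.951
G01 X163.346 Y57.646
M5
G0 X63.320 Y55.370
M4 S764
G01 X111.410 Y55.370 F1052
G01 X111.410 Y44.473
G01 X63.320 Y44.473
G01 X63.320 Y55.370
M5

viewBox `0 0 213.558 68.273` with mm width/height → 1 unit = 1 mm. Flip: y_m = 68.273 − y_svg.

**Shape 1** — `<rect>` rectangle, stroke `#0000ff` → cut (S764, F1052). Machine vertices: (69.240,65.059) → (99.748,65.059) → (99.748,40.417) → (69.240,40.417) → (69.240,65.059). Closed: final G1 returns to the first vertex.

**Shape 2** — `<polyline>` line segment, stroke `#0000ff` → cut (S764, F1052). Machine vertices: (141.264,32.615) → (189.574,19.732). Open path.

**Shape 3** — `<path>` rectangle, stroke `#0000ff` → cut (S764, F1052). Machine vertices: (71.195,52.904) → (97.753,52.904) → (97.753,21.031) → (71.195,21.031) → (71.195,52.904). Closed: final G1 returns to the first vertex.

**Shape 4** — `<path>` open polyline, stroke `#0000ff` → cut (S764, F1052). Machine vertices: (101.915,28.696) → (114.229,12.649) → (167.298,11.634) → (187.163,60.061) → (167.313,34.951) → (163.346,57.646). Open path.

**Shape 5** — `<path>` rectangle, stroke `#0000ff` → cut (S764, F1052). Machine vertices: (63.320,55.370) → (111.410,55.370) → (111.410,44.473) → (63.320,44.473) → (63.320,55.370). Closed: final G1 returns to the first vertex.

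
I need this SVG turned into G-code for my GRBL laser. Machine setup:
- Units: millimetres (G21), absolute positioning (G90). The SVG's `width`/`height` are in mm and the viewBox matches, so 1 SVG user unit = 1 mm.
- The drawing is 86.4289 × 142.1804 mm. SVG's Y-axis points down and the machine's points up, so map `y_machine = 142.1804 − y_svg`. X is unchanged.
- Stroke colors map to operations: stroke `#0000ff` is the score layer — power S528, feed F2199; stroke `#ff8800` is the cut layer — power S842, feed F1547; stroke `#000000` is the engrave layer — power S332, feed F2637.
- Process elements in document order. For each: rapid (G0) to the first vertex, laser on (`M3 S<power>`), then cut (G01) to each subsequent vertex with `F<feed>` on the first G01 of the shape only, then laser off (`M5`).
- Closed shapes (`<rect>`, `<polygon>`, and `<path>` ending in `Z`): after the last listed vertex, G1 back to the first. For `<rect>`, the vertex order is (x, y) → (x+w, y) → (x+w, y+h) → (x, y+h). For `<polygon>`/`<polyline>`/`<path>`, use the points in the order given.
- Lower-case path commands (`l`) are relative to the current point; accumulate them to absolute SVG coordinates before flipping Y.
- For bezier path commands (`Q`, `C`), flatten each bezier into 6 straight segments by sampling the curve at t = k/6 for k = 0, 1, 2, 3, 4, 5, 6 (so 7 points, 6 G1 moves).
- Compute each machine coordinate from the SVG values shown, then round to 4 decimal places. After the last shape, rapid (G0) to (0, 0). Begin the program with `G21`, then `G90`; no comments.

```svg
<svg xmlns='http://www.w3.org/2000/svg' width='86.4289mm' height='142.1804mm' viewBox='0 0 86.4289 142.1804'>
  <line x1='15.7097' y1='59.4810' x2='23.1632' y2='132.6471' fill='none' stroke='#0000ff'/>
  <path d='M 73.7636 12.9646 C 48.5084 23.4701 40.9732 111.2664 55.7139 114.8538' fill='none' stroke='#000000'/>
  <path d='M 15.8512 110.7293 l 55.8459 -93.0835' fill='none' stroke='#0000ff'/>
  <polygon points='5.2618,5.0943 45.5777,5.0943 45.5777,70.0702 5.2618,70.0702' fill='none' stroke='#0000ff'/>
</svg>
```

viewBox `0 0 86.4289 142.1804` with mm width/height → 1 unit = 1 mm. Flip: y_m = 142.1804 − y_svg.

**Shape 1** — `<line>` line segment, stroke `#0000ff` → score (S528, F2199). Machine vertices: (15.7097,82.6994) → (23.1632,9.5333). Open path.

**Shape 2** — `<path>` cubic bezier, stroke `#000000` → engrave (S332, F2637). Control points (SVG): P0=(73.7636,12.9646), P1=(48.5084,23.4701), P2=(40.9732,111.2664), P3=(55.7139,114.8538); sampled at t=k/6. Machine vertices: (73.7636,129.2158) → (62.6338,118.2698) → (54.5838,98.9282) → (49.7403,75.6769) → (48.2298,53.0022) → (50.1788,35.3900) → (55.7139,27.3266). Open path.

**Shape 3** — `<path>` line segment, stroke `#0000ff` → score (S528, F2199). Machine vertices: (15.8512,31.4511) → (71.6971,124.5346). Open path.

**Shape 4** — `<polygon>` rectangle, stroke `#0000ff` → score (S528, F2199). Machine vertices: (5.2618,137.0861) → (45.5777,137.0861) → (45.5777,72.1102) → (5.2618,72.1102) → (5.2618,137.0861). Closed: final G1 returns to the first vertex.

G21
G90
G0 X15.7097 Y82.6994
M3 S528
G01 X23.1632 Y9.5333 F2199
M5
G0 X73.7636 Y129.2158
M3 S332
G01 X62.6338 Y118.2698 F2637
G01 X54.5838 Y98.9282
G01 X49.7403 Y75.6769
G01 X48.2298 Y53.0022
G01 X50.1788 Y35.3900
G01 X55.7139 Y27.3266
M5
G0 X15.8512 Y31.4511
M3 S528
G01 X71.6971 Y124.5346 F2199
M5
G0 X5.2618 Y137.0861
M3 S528
G01 X45.5777 Y137.0861 F2199
G01 X45.5777 Y72.1102
G01 X5.2618 Y72.1102
G01 X5.2618 Y137.0861
M5
G0 X0.0000 Y0.0000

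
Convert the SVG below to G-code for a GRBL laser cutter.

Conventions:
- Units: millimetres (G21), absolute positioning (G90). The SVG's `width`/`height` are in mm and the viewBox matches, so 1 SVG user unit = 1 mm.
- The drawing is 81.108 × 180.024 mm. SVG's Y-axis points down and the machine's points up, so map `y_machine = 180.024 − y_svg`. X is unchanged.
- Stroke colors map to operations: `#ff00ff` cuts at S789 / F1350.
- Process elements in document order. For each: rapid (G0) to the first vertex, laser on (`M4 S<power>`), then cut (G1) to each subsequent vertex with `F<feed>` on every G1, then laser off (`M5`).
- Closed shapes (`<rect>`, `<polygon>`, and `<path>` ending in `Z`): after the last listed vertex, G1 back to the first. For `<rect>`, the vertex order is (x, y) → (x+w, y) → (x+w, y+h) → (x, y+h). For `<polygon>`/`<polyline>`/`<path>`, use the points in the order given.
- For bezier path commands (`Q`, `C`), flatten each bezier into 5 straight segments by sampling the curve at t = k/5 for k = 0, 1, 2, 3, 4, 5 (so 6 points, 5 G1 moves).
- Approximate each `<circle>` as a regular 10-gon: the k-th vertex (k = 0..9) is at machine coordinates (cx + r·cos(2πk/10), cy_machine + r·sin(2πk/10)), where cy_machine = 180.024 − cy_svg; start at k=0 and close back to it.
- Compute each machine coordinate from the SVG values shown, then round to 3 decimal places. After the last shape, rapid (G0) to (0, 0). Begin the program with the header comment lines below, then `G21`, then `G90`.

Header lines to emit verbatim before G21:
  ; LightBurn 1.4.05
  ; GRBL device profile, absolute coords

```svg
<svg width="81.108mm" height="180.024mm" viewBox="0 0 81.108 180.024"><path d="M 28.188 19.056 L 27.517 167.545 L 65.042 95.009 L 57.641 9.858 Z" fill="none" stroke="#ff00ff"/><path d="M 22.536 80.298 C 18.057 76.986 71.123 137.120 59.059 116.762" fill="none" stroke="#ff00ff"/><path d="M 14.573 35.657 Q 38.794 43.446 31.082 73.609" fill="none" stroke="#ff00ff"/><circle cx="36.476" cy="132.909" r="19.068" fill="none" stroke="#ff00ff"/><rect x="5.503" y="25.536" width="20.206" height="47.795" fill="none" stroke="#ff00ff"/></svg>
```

; LightBurn 1.4.05
; GRBL device profile, absolute coords
G21
G90
G0 X28.188 Y160.968
M4 S789
G1 X27.517 Y12.479 F1350
G1 X65.042 Y85.015 F1350
G1 X57.641 Y170.166 F1350
G1 X28.188 Y160.968 F1350
M5
G0 X22.536 Y99.726
M4 S789
G1 X25.773 Y95.251 F1350
G1 X36.932 Y82.458 F1350
G1 X50.125 Y68.257 F1350
G1 X59.463 Y59.555 F1350
G1 X59.059 Y63.262 F1350
M5
G0 X14.573 Y144.367
M4 S789
G1 X22.984 Y140.356 F1350
G1 X28.841 Y134.556 F1350
G1 X32.142 Y126.966 F1350
G1 X32.889 Y117.585 F1350
G1 X31.082 Y106.415 F1350
M5
G0 X55.544 Y47.115
M4 S789
G1 X51.902 Y58.323 F1350
G1 X42.368 Y65.250 F1350
G1 X30.584 Y65.250 F1350
G1 X21.050 Y58.323 F1350
G1 X17.408 Y47.115 F1350
G1 X21.050 Y35.907 F1350
G1 X30.584 Y28.980 F1350
G1 X42.368 Y28.980 F1350
G1 X51.902 Y35.907 F1350
G1 X55.544 Y47.115 F1350
M5
G0 X5.503 Y154.488
M4 S789
G1 X25.709 Y154.488 F1350
G1 X25.709 Y106.693 F1350
G1 X5.503 Y106.693 F1350
G1 X5.503 Y154.488 F1350
M5
G0 X0.000 Y0.000

1 u = 1 mm; y_m = 180.024 − y.

[1] `<path>` closed polygon, #ff00ff→cut S789 F1350: (28.188,160.968) → (27.517,12.479) → (65.042,85.015) → (57.641,170.166) → (28.188,160.968) (closed)

[2] `<path>` cubic bezier, #ff00ff→cut S789 F1350: (22.536,99.726) → (25.773,95.251) → (36.932,82.458) → (50.125,68.257) → (59.463,59.555) → (59.059,63.262)

[3] `<path>` quadratic bezier, #ff00ff→cut S789 F1350: (14.573,144.367) → (22.984,140.356) → (28.841,134.556) → (32.142,126.966) → (32.889,117.585) → (31.082,106.415)

[4] `<circle>` circle, #ff00ff→cut S789 F1350: (55.544,47.115) → (51.902,58.323) → (42.368,65.250) → (30.584,65.250) → (21.050,58.323) → (17.408,47.115) → (21.050,35.907) → (30.584,28.980) → (42.368,28.980) → (51.902,35.907) → (55.544,47.115) (closed)

[5] `<rect>` rectangle, #ff00ff→cut S789 F1350: (5.503,154.488) → (25.709,154.488) → (25.709,106.693) → (5.503,106.693) → (5.503,154.488) (closed)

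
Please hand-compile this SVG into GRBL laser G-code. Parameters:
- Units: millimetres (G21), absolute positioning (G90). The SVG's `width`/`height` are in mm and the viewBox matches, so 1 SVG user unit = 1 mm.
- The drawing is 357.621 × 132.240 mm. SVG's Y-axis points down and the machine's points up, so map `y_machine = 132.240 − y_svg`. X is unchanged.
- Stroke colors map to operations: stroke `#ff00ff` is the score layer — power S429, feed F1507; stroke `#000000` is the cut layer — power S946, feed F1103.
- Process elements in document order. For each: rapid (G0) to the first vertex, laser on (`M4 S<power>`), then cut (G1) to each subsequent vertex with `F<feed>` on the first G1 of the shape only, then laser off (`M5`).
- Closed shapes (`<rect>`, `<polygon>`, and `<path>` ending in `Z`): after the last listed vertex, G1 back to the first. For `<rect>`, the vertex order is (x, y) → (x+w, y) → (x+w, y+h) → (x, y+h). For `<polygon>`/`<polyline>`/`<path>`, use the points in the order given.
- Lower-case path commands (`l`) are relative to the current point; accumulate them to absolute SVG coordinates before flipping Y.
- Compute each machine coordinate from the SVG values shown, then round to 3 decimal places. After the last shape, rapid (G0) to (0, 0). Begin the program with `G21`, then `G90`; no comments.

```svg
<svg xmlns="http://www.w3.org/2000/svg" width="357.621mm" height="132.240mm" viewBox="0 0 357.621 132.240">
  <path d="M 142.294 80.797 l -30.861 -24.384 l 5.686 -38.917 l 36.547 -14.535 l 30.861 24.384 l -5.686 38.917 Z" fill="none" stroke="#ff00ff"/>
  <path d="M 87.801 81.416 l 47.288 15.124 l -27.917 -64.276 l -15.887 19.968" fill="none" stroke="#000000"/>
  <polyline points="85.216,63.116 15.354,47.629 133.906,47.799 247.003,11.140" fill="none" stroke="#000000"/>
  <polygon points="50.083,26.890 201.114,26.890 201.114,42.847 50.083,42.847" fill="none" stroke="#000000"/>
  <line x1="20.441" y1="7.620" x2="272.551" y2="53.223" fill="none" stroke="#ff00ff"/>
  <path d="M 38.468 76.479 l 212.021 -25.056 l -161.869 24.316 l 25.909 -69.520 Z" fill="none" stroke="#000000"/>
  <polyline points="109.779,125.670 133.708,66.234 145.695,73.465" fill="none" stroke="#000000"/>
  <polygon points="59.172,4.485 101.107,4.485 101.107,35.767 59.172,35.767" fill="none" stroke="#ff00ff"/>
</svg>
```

1 u = 1 mm; y_m = 132.240 − y.

[1] `<path>` regular polygon, #ff00ff→score S429 F1507: (142.294,51.443) → (111.433,75.827) → (117.119,114.744) → (153.666,129.279) → (184.527,104.895) → (178.841,65.978) → (142.294,51.443) (closed)

[2] `<path>` open polyline, #000000→cut S946 F1103: (87.801,50.824) → (135.089,35.700) → (107.172,99.976) → (91.285,80.008)

[3] `<polyline>` open polyline, #000000→cut S946 F1103: (85.216,69.124) → (15.354,84.611) → (133.906,84.441) → (247.003,121.100)

[4] `<polygon>` rectangle, #000000→cut S946 F1103: (50.083,105.350) → (201.114,105.350) → (201.114,89.393) → (50.083,89.393) → (50.083,105.350) (closed)

[5] `<line>` line segment, #ff00ff→score S429 F1507: (20.441,124.620) → (272.551,79.017)

[6] `<path>` closed polygon, #000000→cut S946 F1103: (38.468,55.761) → (250.489,80.817) → (88.620,56.501) → (114.529,126.021) → (38.468,55.761) (closed)

[7] `<polyline>` open polyline, #000000→cut S946 F1103: (109.779,6.570) → (133.708,66.006) → (145.695,58.775)

[8] `<polygon>` rectangle, #ff00ff→score S429 F1507: (59.172,127.755) → (101.107,127.755) → (101.107,96.473) → (59.172,96.473) → (59.172,127.755) (closed)

G21
G90
G0 X142.294 Y51.443
M4 S429
G1 X111.433 Y75.827 F1507
G1 X117.119 Y114.744
G1 X153.666 Y129.279
G1 X184.527 Y104.895
G1 X178.841 Y65.978
G1 X142.294 Y51.443
M5
G0 X87.801 Y50.824
M4 S946
G1 X135.089 Y35.700 F1103
G1 X107.172 Y99.976
G1 X91.285 Y80.008
M5
G0 X85.216 Y69.124
M4 S946
G1 X15.354 Y84.611 F1103
G1 X133.906 Y84.441
G1 X247.003 Y121.100
M5
G0 X50.083 Y105.350
M4 S946
G1 X201.114 Y105.350 F1103
G1 X201.114 Y89.393
G1 X50.083 Y89.393
G1 X50.083 Y105.350
M5
G0 X20.441 Y124.620
M4 S429
G1 X272.551 Y79.017 F1507
M5
G0 X38.468 Y55.761
M4 S946
G1 X250.489 Y80.817 F1103
G1 X88.620 Y56.501
G1 X114.529 Y126.021
G1 X38.468 Y55.761
M5
G0 X109.779 Y6.570
M4 S946
G1 X133.708 Y66.006 F1103
G1 X145.695 Y58.775
M5
G0 X59.172 Y127.755
M4 S429
G1 X101.107 Y127.755 F1507
G1 X101.107 Y96.473
G1 X59.172 Y96.473
G1 X59.172 Y127.755
M5
G0 X0.000 Y0.000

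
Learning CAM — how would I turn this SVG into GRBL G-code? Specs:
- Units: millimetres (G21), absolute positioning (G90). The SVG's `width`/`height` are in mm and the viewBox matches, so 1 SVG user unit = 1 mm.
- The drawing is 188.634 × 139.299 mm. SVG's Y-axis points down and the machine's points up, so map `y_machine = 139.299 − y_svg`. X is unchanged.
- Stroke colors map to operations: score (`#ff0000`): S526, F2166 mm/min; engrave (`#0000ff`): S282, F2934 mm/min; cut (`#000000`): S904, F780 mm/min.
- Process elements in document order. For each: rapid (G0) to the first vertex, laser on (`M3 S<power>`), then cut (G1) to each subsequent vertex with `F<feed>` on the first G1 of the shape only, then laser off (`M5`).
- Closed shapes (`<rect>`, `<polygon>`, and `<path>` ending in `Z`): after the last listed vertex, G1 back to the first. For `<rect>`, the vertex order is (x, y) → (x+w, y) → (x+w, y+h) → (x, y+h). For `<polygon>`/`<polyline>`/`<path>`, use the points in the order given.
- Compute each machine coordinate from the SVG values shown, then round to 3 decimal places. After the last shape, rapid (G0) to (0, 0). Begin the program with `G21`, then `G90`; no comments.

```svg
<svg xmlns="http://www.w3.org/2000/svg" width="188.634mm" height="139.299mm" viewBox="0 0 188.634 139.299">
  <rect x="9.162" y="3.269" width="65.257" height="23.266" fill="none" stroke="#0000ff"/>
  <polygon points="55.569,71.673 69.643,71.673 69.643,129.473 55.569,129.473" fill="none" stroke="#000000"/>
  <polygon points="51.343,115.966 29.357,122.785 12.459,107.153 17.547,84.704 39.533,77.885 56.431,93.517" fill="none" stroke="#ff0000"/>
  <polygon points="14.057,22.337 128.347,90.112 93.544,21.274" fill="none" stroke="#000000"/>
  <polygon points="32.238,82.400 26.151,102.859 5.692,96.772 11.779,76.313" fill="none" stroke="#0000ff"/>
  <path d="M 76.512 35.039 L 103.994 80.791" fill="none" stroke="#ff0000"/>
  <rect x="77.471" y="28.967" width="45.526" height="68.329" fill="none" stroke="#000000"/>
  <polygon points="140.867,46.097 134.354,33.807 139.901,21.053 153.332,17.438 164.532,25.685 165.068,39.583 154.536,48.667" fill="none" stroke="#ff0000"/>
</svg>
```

Since the viewBox matches the mm dimensions, user units are millimetres directly. The only transform is the Y-flip y_m = 139.299 − y_svg.

Shape 1 is a rectangle drawn with `<rect>`. Its stroke #0000ff means engrave at S282, F2934. After flipping Y the toolpath is (9.162,136.030) → (74.419,136.030) → (74.419,112.764) → (9.162,112.764) → (9.162,136.030), returning to the start.

Shape 2 is a rectangle drawn with `<polygon>`. Its stroke #000000 means cut at S904, F780. After flipping Y the toolpath is (55.569,67.626) → (69.643,67.626) → (69.643,9.826) → (55.569,9.826) → (55.569,67.626), returning to the start.

Shape 3 is a regular polygon drawn with `<polygon>`. Its stroke #ff0000 means score at S526, F2166. After flipping Y the toolpath is (51.343,23.333) → (29.357,16.514) → (12.459,32.146) → (17.547,54.595) → (39.533,61.414) → (56.431,45.782) → (51.343,23.333), returning to the start.

Shape 4 is a closed polygon drawn with `<polygon>`. Its stroke #000000 means cut at S904, F780. After flipping Y the toolpath is (14.057,116.962) → (128.347,49.187) → (93.544,118.025) → (14.057,116.962), returning to the start.

Shape 5 is a regular polygon drawn with `<polygon>`. Its stroke #0000ff means engrave at S282, F2934. After flipping Y the toolpath is (32.238,56.899) → (26.151,36.440) → (5.692,42.527) → (11.779,62.986) → (32.238,56.899), returning to the start.

Shape 6 is a line segment drawn with `<path>`. Its stroke #ff0000 means score at S526, F2166. After flipping Y the toolpath is (76.512,104.260) → (103.994,58.508).

Shape 7 is a rectangle drawn with `<rect>`. Its stroke #000000 means cut at S904, F780. After flipping Y the toolpath is (77.471,110.332) → (122.997,110.332) → (122.997,42.003) → (77.471,42.003) → (77.471,110.332), returning to the start.

Shape 8 is a regular polygon drawn with `<polygon>`. Its stroke #ff0000 means score at S526, F2166. After flipping Y the toolpath is (140.867,93.202) → (134.354,105.492) → (139.901,118.246) → (153.332,121.861) → (164.532,113.614) → (165.068,99.716) → (154.536,90.632) → (140.867,93.202), returning to the start.

G21
G90
G0 X9.162 Y136.030
M3 S282
G1 X74.419 Y136.030 F2934
G1 X74.419 Y112.764
G1 X9.162 Y112.764
G1 X9.162 Y136.030
M5
G0 X55.569 Y67.626
M3 S904
G1 X69.643 Y67.626 F780
G1 X69.643 Y9.826
G1 X55.569 Y9.826
G1 X55.569 Y67.626
M5
G0 X51.343 Y23.333
M3 S526
G1 X29.357 Y16.514 F2166
G1 X12.459 Y32.146
G1 X17.547 Y54.595
G1 X39.533 Y61.414
G1 X56.431 Y45.782
G1 X51.343 Y23.333
M5
G0 X14.057 Y116.962
M3 S904
G1 X128.347 Y49.187 F780
G1 X93.544 Y118.025
G1 X14.057 Y116.962
M5
G0 X32.238 Y56.899
M3 S282
G1 X26.151 Y36.440 F2934
G1 X5.692 Y42.527
G1 X11.779 Y62.986
G1 X32.238 Y56.899
M5
G0 X76.512 Y104.260
M3 S526
G1 X103.994 Y58.508 F2166
M5
G0 X77.471 Y110.332
M3 S904
G1 X122.997 Y110.332 F780
G1 X122.997 Y42.003
G1 X77.471 Y42.003
G1 X77.471 Y110.332
M5
G0 X140.867 Y93.202
M3 S526
G1 X134.354 Y105.492 F2166
G1 X139.901 Y118.246
G1 X153.332 Y121.861
G1 X164.532 Y113.614
G1 X165.068 Y99.716
G1 X154.536 Y90.632
G1 X140.867 Y93.202
M5
G0 X0.000 Y0.000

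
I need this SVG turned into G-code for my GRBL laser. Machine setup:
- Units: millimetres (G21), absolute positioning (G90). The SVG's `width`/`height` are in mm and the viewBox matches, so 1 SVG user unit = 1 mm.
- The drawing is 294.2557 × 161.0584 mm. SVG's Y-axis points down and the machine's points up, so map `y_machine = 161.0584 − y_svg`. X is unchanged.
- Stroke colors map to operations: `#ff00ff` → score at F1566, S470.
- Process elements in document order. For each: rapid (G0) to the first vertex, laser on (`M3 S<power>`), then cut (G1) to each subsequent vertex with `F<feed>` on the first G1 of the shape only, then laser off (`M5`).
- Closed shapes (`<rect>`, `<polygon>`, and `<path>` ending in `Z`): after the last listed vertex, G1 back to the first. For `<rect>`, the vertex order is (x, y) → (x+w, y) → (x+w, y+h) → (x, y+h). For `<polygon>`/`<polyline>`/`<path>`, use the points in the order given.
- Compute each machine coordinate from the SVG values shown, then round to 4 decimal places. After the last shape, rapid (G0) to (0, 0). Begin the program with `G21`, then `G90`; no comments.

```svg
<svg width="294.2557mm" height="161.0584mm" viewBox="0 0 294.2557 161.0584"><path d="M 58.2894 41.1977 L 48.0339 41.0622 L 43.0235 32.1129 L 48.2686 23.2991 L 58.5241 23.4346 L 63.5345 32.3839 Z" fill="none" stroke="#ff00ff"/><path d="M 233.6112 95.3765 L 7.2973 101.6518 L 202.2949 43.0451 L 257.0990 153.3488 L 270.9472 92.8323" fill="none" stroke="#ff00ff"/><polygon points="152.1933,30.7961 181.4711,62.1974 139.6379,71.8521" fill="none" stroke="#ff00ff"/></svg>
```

viewBox `0 0 294.2557 161.0584` with mm width/height → 1 unit = 1 mm. Flip: y_m = 161.0584 − y_svg.

**Shape 1** — `<path>` regular polygon, stroke `#ff00ff` → score (S470, F1566). Machine vertices: (58.2894,119.8607) → (48.0339,119.9962) → (43.0235,128.9455) → (48.2686,137.7593) → (58.5241,137.6238) → (63.5345,128.6745) → (58.2894,119.8607). Closed: final G1 returns to the first vertex.

**Shape 2** — `<path>` open polyline, stroke `#ff00ff` → score (S470, F1566). Machine vertices: (233.6112,65.6819) → (7.2973,59.4066) → (202.2949,118.0133) → (257.0990,7.7096) → (270.9472,68.2261). Open path.

**Shape 3** — `<polygon>` regular polygon, stroke `#ff00ff` → score (S470, F1566). Machine vertices: (152.1933,130.2623) → (181.4711,98.8610) → (139.6379,89.2063) → (152.1933,130.2623). Closed: final G1 returns to the first vertex.

G21
G90
G0 X58.2894 Y119.8607
M3 S470
G1 X48.0339 Y119.9962 F1566
G1 X43.0235 Y128.9455
G1 X48.2686 Y137.7593
G1 X58.5241 Y137.6238
G1 X63.5345 Y128.6745
G1 X58.2894 Y119.8607
M5
G0 X233.6112 Y65.6819
M3 S470
G1 X7.2973 Y59.4066 F1566
G1 X202.2949 Y118.0133
G1 X257.0990 Y7.7096
G1 X270.9472 Y68.2261
M5
G0 X152.1933 Y130.2623
M3 S470
G1 X181.4711 Y98.8610 F1566
G1 X139.6379 Y89.2063
G1 X152.1933 Y130.2623
M5
G0 X0.0000 Y0.0000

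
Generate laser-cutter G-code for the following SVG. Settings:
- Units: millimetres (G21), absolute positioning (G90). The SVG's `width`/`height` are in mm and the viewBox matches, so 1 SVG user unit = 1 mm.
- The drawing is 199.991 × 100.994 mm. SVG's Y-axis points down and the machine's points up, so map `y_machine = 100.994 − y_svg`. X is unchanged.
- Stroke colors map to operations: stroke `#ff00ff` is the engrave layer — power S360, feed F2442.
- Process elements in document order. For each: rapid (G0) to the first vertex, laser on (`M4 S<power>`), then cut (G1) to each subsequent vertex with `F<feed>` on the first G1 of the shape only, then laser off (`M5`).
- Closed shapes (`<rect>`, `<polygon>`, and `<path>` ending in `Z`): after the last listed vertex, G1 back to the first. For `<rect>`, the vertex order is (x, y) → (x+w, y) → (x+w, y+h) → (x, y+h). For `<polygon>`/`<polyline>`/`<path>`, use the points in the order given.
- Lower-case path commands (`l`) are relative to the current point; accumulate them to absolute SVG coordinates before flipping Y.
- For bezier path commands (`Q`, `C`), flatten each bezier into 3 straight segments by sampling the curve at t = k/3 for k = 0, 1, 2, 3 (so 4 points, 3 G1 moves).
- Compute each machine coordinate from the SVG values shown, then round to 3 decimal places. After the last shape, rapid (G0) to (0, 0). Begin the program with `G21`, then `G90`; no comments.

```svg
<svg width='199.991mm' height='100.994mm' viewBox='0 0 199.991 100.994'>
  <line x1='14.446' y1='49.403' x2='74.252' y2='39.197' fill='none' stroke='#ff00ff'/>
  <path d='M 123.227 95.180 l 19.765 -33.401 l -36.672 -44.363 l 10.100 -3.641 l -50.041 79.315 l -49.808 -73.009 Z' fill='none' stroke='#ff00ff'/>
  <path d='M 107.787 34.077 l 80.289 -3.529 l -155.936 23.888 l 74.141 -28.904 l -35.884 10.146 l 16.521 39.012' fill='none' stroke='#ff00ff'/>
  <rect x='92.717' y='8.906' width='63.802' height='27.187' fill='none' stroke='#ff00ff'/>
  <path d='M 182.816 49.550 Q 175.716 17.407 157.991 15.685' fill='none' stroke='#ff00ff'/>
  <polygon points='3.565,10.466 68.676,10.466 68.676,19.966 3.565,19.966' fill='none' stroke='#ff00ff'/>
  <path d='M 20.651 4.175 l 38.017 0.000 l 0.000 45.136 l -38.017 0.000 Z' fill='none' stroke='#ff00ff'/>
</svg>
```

G21
G90
G0 X14.446 Y51.591
M4 S360
G1 X74.252 Y61.797 F2442
M5
G0 X123.227 Y5.814
M4 S360
G1 X142.992 Y39.215 F2442
G1 X106.320 Y83.578
G1 X116.420 Y87.219
G1 X66.379 Y7.904
G1 X16.571 Y80.913
G1 X123.227 Y5.814
M5
G0 X107.787 Y66.917
M4 S360
G1 X188.076 Y70.446 F2442
G1 X32.140 Y46.558
G1 X106.281 Y75.462
G1 X70.397 Y65.316
G1 X86.918 Y26.304
M5
G0 X92.717 Y92.088
M4 S360
G1 X156.519 Y92.088 F2442
G1 X156.519 Y64.901
G1 X92.717 Y64.901
G1 X92.717 Y92.088
M5
G0 X182.816 Y51.444
M4 S360
G1 X176.902 Y69.493 F2442
G1 X168.627 Y80.781
G1 X157.991 Y85.309
M5
G0 X3.565 Y90.528
M4 S360
G1 X68.676 Y90.528 F2442
G1 X68.676 Y81.028
G1 X3.565 Y81.028
G1 X3.565 Y90.528
M5
G0 X20.651 Y96.819
M4 S360
G1 X58.668 Y96.819 F2442
G1 X58.668 Y51.683
G1 X20.651 Y51.683
G1 X20.651 Y96.819
M5
G0 X0.000 Y0.000

viewBox `0 0 199.991 100.994` with mm width/height → 1 unit = 1 mm. Flip: y_m = 100.994 − y_svg.

**Shape 1** — `<line>` line segment, stroke `#ff00ff` → engrave (S360, F2442). Machine vertices: (14.446,51.591) → (74.252,61.797). Open path.

**Shape 2** — `<path>` closed polygon, stroke `#ff00ff` → engrave (S360, F2442). Machine vertices: (123.227,5.814) → (142.992,39.215) → (106.320,83.578) → (116.420,87.219) → (66.379,7.904) → (16.571,80.913) → (123.227,5.814). Closed: final G1 returns to the first vertex.

**Shape 3** — `<path>` open polyline, stroke `#ff00ff` → engrave (S360, F2442). Machine vertices: (107.787,66.917) → (188.076,70.446) → (32.140,46.558) → (106.281,75.462) → (70.397,65.316) → (86.918,26.304). Open path.

**Shape 4** — `<rect>` rectangle, stroke `#ff00ff` → engrave (S360, F2442). Machine vertices: (92.717,92.088) → (156.519,92.088) → (156.519,64.901) → (92.717,64.901) → (92.717,92.088). Closed: final G1 returns to the first vertex.

**Shape 5** — `<path>` quadratic bezier, stroke `#ff00ff` → engrave (S360, F2442). Control points (SVG): P0=(182.816,49.550), P1=(175.716,17.407), P2=(157.991,15.685); sampled at t=k/3. Machine vertices: (182.816,51.444) → (176.902,69.493) → (168.627,80.781) → (157.991,85.309). Open path.

**Shape 6** — `<polygon>` rectangle, stroke `#ff00ff` → engrave (S360, F2442). Machine vertices: (3.565,90.528) → (68.676,90.528) → (68.676,81.028) → (3.565,81.028) → (3.565,90.528). Closed: final G1 returns to the first vertex.

**Shape 7** — `<path>` rectangle, stroke `#ff00ff` → engrave (S360, F2442). Machine vertices: (20.651,96.819) → (58.668,96.819) → (58.668,51.683) → (20.651,51.683) → (20.651,96.819). Closed: final G1 returns to the first vertex.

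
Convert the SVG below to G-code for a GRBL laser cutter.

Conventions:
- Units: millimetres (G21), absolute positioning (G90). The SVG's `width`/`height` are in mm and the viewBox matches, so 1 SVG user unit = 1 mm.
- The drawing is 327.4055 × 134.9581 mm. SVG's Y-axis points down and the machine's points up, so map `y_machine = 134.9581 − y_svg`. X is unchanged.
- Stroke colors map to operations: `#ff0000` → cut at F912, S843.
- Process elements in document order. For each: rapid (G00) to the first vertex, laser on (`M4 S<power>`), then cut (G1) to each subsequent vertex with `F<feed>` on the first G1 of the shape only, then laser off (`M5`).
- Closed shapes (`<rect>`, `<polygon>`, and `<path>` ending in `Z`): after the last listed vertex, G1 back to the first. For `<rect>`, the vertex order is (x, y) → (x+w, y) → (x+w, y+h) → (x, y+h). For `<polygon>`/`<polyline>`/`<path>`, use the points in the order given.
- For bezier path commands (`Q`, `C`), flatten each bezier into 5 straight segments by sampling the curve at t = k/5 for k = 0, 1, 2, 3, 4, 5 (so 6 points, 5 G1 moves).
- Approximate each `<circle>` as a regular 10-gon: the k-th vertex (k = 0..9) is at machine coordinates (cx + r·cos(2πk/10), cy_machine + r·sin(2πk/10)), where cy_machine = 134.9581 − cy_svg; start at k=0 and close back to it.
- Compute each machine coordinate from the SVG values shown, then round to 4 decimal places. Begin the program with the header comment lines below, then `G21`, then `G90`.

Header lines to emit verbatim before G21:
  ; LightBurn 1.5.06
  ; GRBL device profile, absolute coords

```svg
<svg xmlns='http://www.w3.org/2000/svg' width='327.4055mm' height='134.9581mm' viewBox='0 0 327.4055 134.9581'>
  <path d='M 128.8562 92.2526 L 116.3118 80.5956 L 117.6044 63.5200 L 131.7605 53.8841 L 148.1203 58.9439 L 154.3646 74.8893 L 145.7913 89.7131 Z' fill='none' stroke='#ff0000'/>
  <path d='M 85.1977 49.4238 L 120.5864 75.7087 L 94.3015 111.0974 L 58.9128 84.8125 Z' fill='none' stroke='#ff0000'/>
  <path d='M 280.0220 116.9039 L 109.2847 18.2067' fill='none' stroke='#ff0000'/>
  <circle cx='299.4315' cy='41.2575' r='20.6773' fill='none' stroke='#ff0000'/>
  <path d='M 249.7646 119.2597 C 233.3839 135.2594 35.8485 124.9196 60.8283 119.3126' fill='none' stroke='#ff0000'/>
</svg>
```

; LightBurn 1.5.06
; GRBL device profile, absolute coords
G21
G90
G00 X128.8562 Y42.7055
M4 S843
G1 X116.3118 Y54.3625 F912
G1 X117.6044 Y71.4381
G1 X131.7605 Y81.0740
G1 X148.1203 Y76.0142
G1 X154.3646 Y60.0688
G1 X145.7913 Y45.2450
G1 X128.8562 Y42.7055
M5
G00 X85.1977 Y85.5343
M4 S843
G1 X120.5864 Y59.2494 F912
G1 X94.3015 Y23.8607
G1 X58.9128 Y50.1456
G1 X85.1977 Y85.5343
M5
G00 X280.0220 Y18.0542
M4 S843
G1 X109.2847 Y116.7514 F912
M5
G00 X320.1088 Y93.7006
M4 S843
G1 X316.1598 Y105.8544 F912
G1 X305.8211 Y113.3659
G1 X293.0419 Y113.3659
G1 X282.7032 Y105.8544
G1 X278.7542 Y93.7006
G1 X282.7032 Y81.5468
G1 X293.0419 Y74.0353
G1 X305.8211 Y74.0353
G1 X316.1598 Y81.5468
G1 X320.1088 Y93.7006
M5
G00 X249.7646 Y15.6984
M4 S843
G1 X221.4270 Y9.0107 F912
G1 X168.9884 Y7.1531
G1 X111.8250 Y8.6340
G1 X69.3129 Y11.9619
G1 X60.8283 Y15.6455
M5

Since the viewBox matches the mm dimensions, user units are millimetres directly. The only transform is the Y-flip y_m = 134.9581 − y_svg.

Shape 1 is a regular polygon drawn with `<path>`. Its stroke #ff0000 means cut at S843, F912. After flipping Y the toolpath is (128.8562,42.7055) → (116.3118,54.3625) → (117.6044,71.4381) → (131.7605,81.0740) → (148.1203,76.0142) → (154.3646,60.0688) → (145.7913,45.2450) → (128.8562,42.7055), returning to the start.

Shape 2 is a regular polygon drawn with `<path>`. Its stroke #ff0000 means cut at S843, F912. After flipping Y the toolpath is (85.1977,85.5343) → (120.5864,59.2494) → (94.3015,23.8607) → (58.9128,50.1456) → (85.1977,85.5343), returning to the start.

Shape 3 is a line segment drawn with `<path>`. Its stroke #ff0000 means cut at S843, F912. After flipping Y the toolpath is (280.0220,18.0542) → (109.2847,116.7514).

Shape 4 is a circle drawn with `<circle>`. Its stroke #ff0000 means cut at S843, F912. After flipping Y the toolpath is (320.1088,93.7006) → (316.1598,105.8544) → (305.8211,113.3659) → (293.0419,113.3659) → (282.7032,105.8544) → (278.7542,93.7006) → (282.7032,81.5468) → (293.0419,74.0353) → (305.8211,74.0353) → (316.1598,81.5468) → (320.1088,93.7006), returning to the start.

Shape 5 is a cubic bezier drawn with `<path>`. Its stroke #ff0000 means cut at S843, F912. After flipping Y the toolpath is (249.7646,15.6984) → (221.4270,9.0107) → (168.9884,7.1531) → (111.8250,8.6340) → (69.3129,11.9619) → (60.8283,15.6455).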